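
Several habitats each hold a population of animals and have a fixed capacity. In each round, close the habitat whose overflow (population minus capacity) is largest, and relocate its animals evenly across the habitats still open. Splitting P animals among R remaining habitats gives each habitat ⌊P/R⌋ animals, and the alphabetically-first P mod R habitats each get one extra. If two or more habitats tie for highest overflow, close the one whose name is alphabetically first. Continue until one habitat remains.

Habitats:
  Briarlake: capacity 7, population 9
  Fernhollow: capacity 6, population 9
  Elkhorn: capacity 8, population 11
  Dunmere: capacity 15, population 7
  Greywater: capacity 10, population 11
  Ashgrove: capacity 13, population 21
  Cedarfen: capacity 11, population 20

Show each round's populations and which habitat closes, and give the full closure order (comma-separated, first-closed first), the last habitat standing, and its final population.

Round 1: Ashgrove=21 Briarlake=9 Cedarfen=20 Dunmere=7 Elkhorn=11 Fernhollow=9 Greywater=11 → close Cedarfen (overflow 9)
  20÷6 = 3 each, +1 to first 2
Round 2: Ashgrove=25 Briarlake=13 Dunmere=10 Elkhorn=14 Fernhollow=12 Greywater=14 → close Ashgrove (overflow 12)
  25÷5 = 5 each, +1 to first 0
Round 3: Briarlake=18 Dunmere=15 Elkhorn=19 Fernhollow=17 Greywater=19 → close Briarlake (overflow 11)
  18÷4 = 4 each, +1 to first 2
Round 4: Dunmere=20 Elkhorn=24 Fernhollow=21 Greywater=23 → close Elkhorn (overflow 16)
  24÷3 = 8 each, +1 to first 0
Round 5: Dunmere=28 Fernhollow=29 Greywater=31 → close Fernhollow (overflow 23)
  29÷2 = 14 each, +1 to first 1
Round 6: Dunmere=43 Greywater=45 → close Greywater (overflow 35)
  45÷1 = 45 each, +1 to first 0

Closure order: Cedarfen, Ashgrove, Briarlake, Elkhorn, Fernhollow, Greywater
Last habitat: Dunmere with 88 animals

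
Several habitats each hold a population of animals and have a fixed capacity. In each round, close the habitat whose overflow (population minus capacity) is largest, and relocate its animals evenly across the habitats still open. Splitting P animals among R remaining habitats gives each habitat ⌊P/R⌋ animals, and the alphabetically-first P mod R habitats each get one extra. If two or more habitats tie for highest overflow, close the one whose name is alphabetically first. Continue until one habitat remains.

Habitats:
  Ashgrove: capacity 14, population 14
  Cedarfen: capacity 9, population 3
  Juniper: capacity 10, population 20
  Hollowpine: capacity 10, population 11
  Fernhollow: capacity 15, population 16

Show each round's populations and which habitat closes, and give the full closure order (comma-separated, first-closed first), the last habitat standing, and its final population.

Round 1: Ashgrove=14 Cedarfen=3 Fernhollow=16 Hollowpine=11 Juniper=20 → close Juniper (overflow 10)
  20÷4 = 5 each, +1 to first 0
Round 2: Ashgrove=19 Cedarfen=8 Fernhollow=21 Hollowpine=16 → close Fernhollow (overflow 6)
  21÷3 = 7 each, +1 to first 0
Round 3: Ashgrove=26 Cedarfen=15 Hollowpine=23 → close Hollowpine (overflow 13)
  23÷2 = 11 each, +1 to first 1
Round 4: Ashgrove=38 Cedarfen=26 → close Ashgrove (overflow 24)
  38÷1 = 38 each, +1 to first 0

Closure order: Juniper, Fernhollow, Hollowpine, Ashgrove
Last habitat: Cedarfen with 64 animals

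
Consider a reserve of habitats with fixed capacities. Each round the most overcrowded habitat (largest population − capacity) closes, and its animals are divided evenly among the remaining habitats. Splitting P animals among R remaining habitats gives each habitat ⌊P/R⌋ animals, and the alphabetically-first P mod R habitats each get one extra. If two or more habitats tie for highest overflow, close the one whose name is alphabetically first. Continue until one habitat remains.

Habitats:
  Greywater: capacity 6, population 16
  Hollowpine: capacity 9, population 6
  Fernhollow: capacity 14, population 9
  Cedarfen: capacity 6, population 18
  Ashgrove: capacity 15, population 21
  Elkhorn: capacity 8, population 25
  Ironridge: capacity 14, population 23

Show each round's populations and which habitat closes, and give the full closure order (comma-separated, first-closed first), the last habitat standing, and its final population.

Closure order: Elkhorn, Cedarfen, Greywater, Ironridge, Ashgrove, Hollowpine
Last habitat: Fernhollow with 118 animals

Round 1: Ashgrove=21 Cedarfen=18 Elkhorn=25 Fernhollow=9 Greywater=16 Hollowpine=6 Ironridge=23 → close Elkhorn (overflow 17)
  25÷6 = 4 each, +1 to first 1
Round 2: Ashgrove=26 Cedarfen=22 Fernhollow=13 Greywater=20 Hollowpine=10 Ironridge=27 → close Cedarfen (overflow 16)
  22÷5 = 4 each, +1 to first 2
Round 3: Ashgrove=31 Fernhollow=18 Greywater=24 Hollowpine=14 Ironridge=31 → close Greywater (overflow 18)
  24÷4 = 6 each, +1 to first 0
Round 4: Ashgrove=37 Fernhollow=24 Hollowpine=20 Ironridge=37 → close Ironridge (overflow 23)
  37÷3 = 12 each, +1 to first 1
Round 5: Ashgrove=50 Fernhollow=36 Hollowpine=32 → close Ashgrove (overflow 35)
  50÷2 = 25 each, +1 to first 0
Round 6: Fernhollow=61 Hollowpine=57 → close Hollowpine (overflow 48)
  57÷1 = 57 each, +1 to first 0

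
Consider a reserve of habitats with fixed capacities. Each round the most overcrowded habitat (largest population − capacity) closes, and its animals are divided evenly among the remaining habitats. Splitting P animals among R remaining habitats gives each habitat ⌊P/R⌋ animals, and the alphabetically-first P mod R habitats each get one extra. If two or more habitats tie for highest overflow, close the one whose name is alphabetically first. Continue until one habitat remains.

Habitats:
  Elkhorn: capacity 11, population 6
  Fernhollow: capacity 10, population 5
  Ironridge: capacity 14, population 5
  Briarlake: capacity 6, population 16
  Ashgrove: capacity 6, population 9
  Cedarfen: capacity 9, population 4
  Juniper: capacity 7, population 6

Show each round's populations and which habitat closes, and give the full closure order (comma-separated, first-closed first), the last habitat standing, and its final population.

Round 1: Ashgrove=9 Briarlake=16 Cedarfen=4 Elkhorn=6 Fernhollow=5 Ironridge=5 Juniper=6 → close Briarlake (overflow 10)
  16÷6 = 2 each, +1 to first 4
Round 2: Ashgrove=12 Cedarfen=7 Elkhorn=9 Fernhollow=8 Ironridge=7 Juniper=8 → close Ashgrove (overflow 6)
  12÷5 = 2 each, +1 to first 2
Round 3: Cedarfen=10 Elkhorn=12 Fernhollow=10 Ironridge=9 Juniper=10 → close Juniper (overflow 3)
  10÷4 = 2 each, +1 to first 2
Round 4: Cedarfen=13 Elkhorn=15 Fernhollow=12 Ironridge=11 → close Cedarfen (overflow 4)
  13÷3 = 4 each, +1 to first 1
Round 5: Elkhorn=20 Fernhollow=16 Ironridge=15 → close Elkhorn (overflow 9)
  20÷2 = 10 each, +1 to first 0
Round 6: Fernhollow=26 Ironridge=25 → close Fernhollow (overflow 16)
  26÷1 = 26 each, +1 to first 0

Closure order: Briarlake, Ashgrove, Juniper, Cedarfen, Elkhorn, Fernhollow
Last habitat: Ironridge with 51 animals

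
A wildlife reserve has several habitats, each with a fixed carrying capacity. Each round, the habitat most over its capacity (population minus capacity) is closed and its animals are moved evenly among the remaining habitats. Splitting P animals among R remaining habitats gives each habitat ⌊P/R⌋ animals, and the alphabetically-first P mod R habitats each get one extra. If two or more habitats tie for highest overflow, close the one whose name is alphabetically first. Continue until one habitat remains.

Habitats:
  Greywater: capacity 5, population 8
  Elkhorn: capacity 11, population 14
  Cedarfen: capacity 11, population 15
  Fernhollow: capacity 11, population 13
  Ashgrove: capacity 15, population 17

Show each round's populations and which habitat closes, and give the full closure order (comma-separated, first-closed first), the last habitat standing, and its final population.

Round 1: Ashgrove=17 Cedarfen=15 Elkhorn=14 Fernhollow=13 Greywater=8 → close Cedarfen (overflow 4)
  15÷4 = 3 each, +1 to first 3
Round 2: Ashgrove=21 Elkhorn=18 Fernhollow=17 Greywater=11 → close Elkhorn (overflow 7)
  18÷3 = 6 each, +1 to first 0
Round 3: Ashgrove=27 Fernhollow=23 Greywater=17 → close Ashgrove (overflow 12)
  27÷2 = 13 each, +1 to first 1
Round 4: Fernhollow=37 Greywater=30 → close Fernhollow (overflow 26)
  37÷1 = 37 each, +1 to first 0

Closure order: Cedarfen, Elkhorn, Ashgrove, Fernhollow
Last habitat: Greywater with 67 animals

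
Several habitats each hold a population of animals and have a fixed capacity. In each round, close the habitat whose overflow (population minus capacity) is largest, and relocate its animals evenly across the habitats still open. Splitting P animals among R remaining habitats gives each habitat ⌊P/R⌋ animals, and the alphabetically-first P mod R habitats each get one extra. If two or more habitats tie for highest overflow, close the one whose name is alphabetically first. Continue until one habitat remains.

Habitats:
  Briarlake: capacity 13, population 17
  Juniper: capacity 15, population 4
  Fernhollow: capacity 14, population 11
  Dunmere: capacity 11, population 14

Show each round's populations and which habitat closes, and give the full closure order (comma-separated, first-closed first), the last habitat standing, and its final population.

Round 1: Briarlake=17 Dunmere=14 Fernhollow=11 Juniper=4 → close Briarlake (overflow 4)
  17÷3 = 5 each, +1 to first 2
Round 2: Dunmere=20 Fernhollow=17 Juniper=9 → close Dunmere (overflow 9)
  20÷2 = 10 each, +1 to first 0
Round 3: Fernhollow=27 Juniper=19 → close Fernhollow (overflow 13)
  27÷1 = 27 each, +1 to first 0

Closure order: Briarlake, Dunmere, Fernhollow
Last habitat: Juniper with 46 animals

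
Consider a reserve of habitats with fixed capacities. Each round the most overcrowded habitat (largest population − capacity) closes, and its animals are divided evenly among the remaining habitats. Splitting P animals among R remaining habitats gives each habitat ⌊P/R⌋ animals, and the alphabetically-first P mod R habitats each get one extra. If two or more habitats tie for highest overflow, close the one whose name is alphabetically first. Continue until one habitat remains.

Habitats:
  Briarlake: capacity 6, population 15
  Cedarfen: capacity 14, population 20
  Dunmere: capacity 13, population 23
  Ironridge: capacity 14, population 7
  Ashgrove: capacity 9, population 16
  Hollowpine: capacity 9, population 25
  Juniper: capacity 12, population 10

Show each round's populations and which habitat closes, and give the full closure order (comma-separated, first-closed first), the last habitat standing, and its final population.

Closure order: Hollowpine, Dunmere, Briarlake, Ashgrove, Cedarfen, Juniper
Last habitat: Ironridge with 116 animals

Round 1: Ashgrove=16 Briarlake=15 Cedarfen=20 Dunmere=23 Hollowpine=25 Ironridge=7 Juniper=10 → close Hollowpine (overflow 16)
  25÷6 = 4 each, +1 to first 1
Round 2: Ashgrove=21 Briarlake=19 Cedarfen=24 Dunmere=27 Ironridge=11 Juniper=14 → close Dunmere (overflow 14)
  27÷5 = 5 each, +1 to first 2
Round 3: Ashgrove=27 Briarlake=25 Cedarfen=29 Ironridge=16 Juniper=19 → close Briarlake (overflow 19)
  25÷4 = 6 each, +1 to first 1
Round 4: Ashgrove=34 Cedarfen=35 Ironridge=22 Juniper=25 → close Ashgrove (overflow 25)
  34÷3 = 11 each, +1 to first 1
Round 5: Cedarfen=47 Ironridge=33 Juniper=36 → close Cedarfen (overflow 33)
  47÷2 = 23 each, +1 to first 1
Round 6: Ironridge=57 Juniper=59 → close Juniper (overflow 47)
  59÷1 = 59 each, +1 to first 0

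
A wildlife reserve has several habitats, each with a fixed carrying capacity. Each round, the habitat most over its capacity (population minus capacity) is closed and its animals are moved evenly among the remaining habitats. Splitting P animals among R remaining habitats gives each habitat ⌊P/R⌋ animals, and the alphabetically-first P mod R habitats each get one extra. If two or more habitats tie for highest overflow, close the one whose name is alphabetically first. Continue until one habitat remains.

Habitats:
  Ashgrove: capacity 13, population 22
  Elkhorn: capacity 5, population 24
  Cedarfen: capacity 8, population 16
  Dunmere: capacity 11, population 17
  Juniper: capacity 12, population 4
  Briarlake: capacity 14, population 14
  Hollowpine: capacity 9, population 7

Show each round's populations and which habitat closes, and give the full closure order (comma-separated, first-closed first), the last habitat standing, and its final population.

Round 1: Ashgrove=22 Briarlake=14 Cedarfen=16 Dunmere=17 Elkhorn=24 Hollowpine=7 Juniper=4 → close Elkhorn (overflow 19)
  24÷6 = 4 each, +1 to first 0
Round 2: Ashgrove=26 Briarlake=18 Cedarfen=20 Dunmere=21 Hollowpine=11 Juniper=8 → close Ashgrove (overflow 13)
  26÷5 = 5 each, +1 to first 1
Round 3: Briarlake=24 Cedarfen=25 Dunmere=26 Hollowpine=16 Juniper=13 → close Cedarfen (overflow 17)
  25÷4 = 6 each, +1 to first 1
Round 4: Briarlake=31 Dunmere=32 Hollowpine=22 Juniper=19 → close Dunmere (overflow 21)
  32÷3 = 10 each, +1 to first 2
Round 5: Briarlake=42 Hollowpine=33 Juniper=29 → close Briarlake (overflow 28)
  42÷2 = 21 each, +1 to first 0
Round 6: Hollowpine=54 Juniper=50 → close Hollowpine (overflow 45)
  54÷1 = 54 each, +1 to first 0

Closure order: Elkhorn, Ashgrove, Cedarfen, Dunmere, Briarlake, Hollowpine
Last habitat: Juniper with 104 animals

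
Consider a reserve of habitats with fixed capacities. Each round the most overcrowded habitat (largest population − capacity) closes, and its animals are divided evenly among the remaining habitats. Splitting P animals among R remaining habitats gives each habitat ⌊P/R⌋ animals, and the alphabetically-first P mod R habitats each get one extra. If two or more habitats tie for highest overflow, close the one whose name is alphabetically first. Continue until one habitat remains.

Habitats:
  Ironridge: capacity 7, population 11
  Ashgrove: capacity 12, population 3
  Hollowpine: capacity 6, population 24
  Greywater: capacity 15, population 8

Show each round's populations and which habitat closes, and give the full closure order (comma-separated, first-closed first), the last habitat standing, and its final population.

Closure order: Hollowpine, Ironridge, Greywater
Last habitat: Ashgrove with 46 animals

Round 1: Ashgrove=3 Greywater=8 Hollowpine=24 Ironridge=11 → close Hollowpine (overflow 18)
  24÷3 = 8 each, +1 to first 0
Round 2: Ashgrove=11 Greywater=16 Ironridge=19 → close Ironridge (overflow 12)
  19÷2 = 9 each, +1 to first 1
Round 3: Ashgrove=21 Greywater=25 → close Greywater (overflow 10)
  25÷1 = 25 each, +1 to first 0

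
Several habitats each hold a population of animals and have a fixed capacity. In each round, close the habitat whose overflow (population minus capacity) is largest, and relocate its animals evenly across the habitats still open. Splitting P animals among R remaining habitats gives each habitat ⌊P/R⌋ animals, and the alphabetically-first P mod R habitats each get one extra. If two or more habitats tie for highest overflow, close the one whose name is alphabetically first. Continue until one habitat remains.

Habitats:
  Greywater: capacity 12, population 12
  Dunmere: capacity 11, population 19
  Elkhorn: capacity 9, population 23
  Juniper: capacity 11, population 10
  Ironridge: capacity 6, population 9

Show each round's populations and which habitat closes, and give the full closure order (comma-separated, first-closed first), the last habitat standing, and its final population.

Round 1: Dunmere=19 Elkhorn=23 Greywater=12 Ironridge=9 Juniper=10 → close Elkhorn (overflow 14)
  23÷4 = 5 each, +1 to first 3
Round 2: Dunmere=25 Greywater=18 Ironridge=15 Juniper=15 → close Dunmere (overflow 14)
  25÷3 = 8 each, +1 to first 1
Round 3: Greywater=27 Ironridge=23 Juniper=23 → close Ironridge (overflow 17)
  23÷2 = 11 each, +1 to first 1
Round 4: Greywater=39 Juniper=34 → close Greywater (overflow 27)
  39÷1 = 39 each, +1 to first 0

Closure order: Elkhorn, Dunmere, Ironridge, Greywater
Last habitat: Juniper with 73 animals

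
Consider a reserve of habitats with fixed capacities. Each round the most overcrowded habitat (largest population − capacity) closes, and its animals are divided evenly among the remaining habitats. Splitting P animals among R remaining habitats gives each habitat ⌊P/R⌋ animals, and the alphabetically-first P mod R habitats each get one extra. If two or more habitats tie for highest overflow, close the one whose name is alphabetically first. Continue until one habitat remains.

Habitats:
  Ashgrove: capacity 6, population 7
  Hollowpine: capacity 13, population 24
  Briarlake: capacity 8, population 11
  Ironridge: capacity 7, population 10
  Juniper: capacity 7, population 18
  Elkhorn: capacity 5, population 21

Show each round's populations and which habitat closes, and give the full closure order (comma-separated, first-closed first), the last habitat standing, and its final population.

Closure order: Elkhorn, Hollowpine, Juniper, Briarlake, Ashgrove
Last habitat: Ironridge with 91 animals

Round 1: Ashgrove=7 Briarlake=11 Elkhorn=21 Hollowpine=24 Ironridge=10 Juniper=18 → close Elkhorn (overflow 16)
  21÷5 = 4 each, +1 to first 1
Round 2: Ashgrove=12 Briarlake=15 Hollowpine=28 Ironridge=14 Juniper=22 → close Hollowpine (overflow 15)
  28÷4 = 7 each, +1 to first 0
Round 3: Ashgrove=19 Briarlake=22 Ironridge=21 Juniper=29 → close Juniper (overflow 22)
  29÷3 = 9 each, +1 to first 2
Round 4: Ashgrove=29 Briarlake=32 Ironridge=30 → close Briarlake (overflow 24)
  32÷2 = 16 each, +1 to first 0
Round 5: Ashgrove=45 Ironridge=46 → close Ashgrove (overflow 39)
  45÷1 = 45 each, +1 to first 0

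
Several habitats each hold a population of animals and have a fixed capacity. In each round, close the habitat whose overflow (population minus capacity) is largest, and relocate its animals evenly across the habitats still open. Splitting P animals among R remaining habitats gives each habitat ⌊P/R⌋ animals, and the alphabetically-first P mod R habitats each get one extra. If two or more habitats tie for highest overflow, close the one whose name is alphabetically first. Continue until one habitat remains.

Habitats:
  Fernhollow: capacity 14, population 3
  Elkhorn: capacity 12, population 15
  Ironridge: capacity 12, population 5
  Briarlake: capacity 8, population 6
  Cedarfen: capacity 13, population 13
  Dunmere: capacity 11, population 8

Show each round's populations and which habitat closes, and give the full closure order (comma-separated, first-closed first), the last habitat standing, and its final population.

Closure order: Elkhorn, Cedarfen, Briarlake, Dunmere, Ironridge
Last habitat: Fernhollow with 50 animals

Round 1: Briarlake=6 Cedarfen=13 Dunmere=8 Elkhorn=15 Fernhollow=3 Ironridge=5 → close Elkhorn (overflow 3)
  15÷5 = 3 each, +1 to first 0
Round 2: Briarlake=9 Cedarfen=16 Dunmere=11 Fernhollow=6 Ironridge=8 → close Cedarfen (overflow 3)
  16÷4 = 4 each, +1 to first 0
Round 3: Briarlake=13 Dunmere=15 Fernhollow=10 Ironridge=12 → close Briarlake (overflow 5)
  13÷3 = 4 each, +1 to first 1
Round 4: Dunmere=20 Fernhollow=14 Ironridge=16 → close Dunmere (overflow 9)
  20÷2 = 10 each, +1 to first 0
Round 5: Fernhollow=24 Ironridge=26 → close Ironridge (overflow 14)
  26÷1 = 26 each, +1 to first 0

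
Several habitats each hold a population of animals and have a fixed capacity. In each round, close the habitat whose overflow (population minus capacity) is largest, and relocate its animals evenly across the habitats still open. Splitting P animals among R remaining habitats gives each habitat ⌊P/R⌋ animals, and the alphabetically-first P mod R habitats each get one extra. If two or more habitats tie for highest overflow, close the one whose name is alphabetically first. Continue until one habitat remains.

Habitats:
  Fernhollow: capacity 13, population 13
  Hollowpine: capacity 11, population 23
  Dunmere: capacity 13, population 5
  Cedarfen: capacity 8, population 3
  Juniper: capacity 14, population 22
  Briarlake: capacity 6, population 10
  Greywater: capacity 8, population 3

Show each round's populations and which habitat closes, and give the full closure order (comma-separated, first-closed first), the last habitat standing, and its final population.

Closure order: Hollowpine, Juniper, Briarlake, Fernhollow, Cedarfen, Greywater
Last habitat: Dunmere with 79 animals

Round 1: Briarlake=10 Cedarfen=3 Dunmere=5 Fernhollow=13 Greywater=3 Hollowpine=23 Juniper=22 → close Hollowpine (overflow 12)
  23÷6 = 3 each, +1 to first 5
Round 2: Briarlake=14 Cedarfen=7 Dunmere=9 Fernhollow=17 Greywater=7 Juniper=25 → close Juniper (overflow 11)
  25÷5 = 5 each, +1 to first 0
Round 3: Briarlake=19 Cedarfen=12 Dunmere=14 Fernhollow=22 Greywater=12 → close Briarlake (overflow 13)
  19÷4 = 4 each, +1 to first 3
Round 4: Cedarfen=17 Dunmere=19 Fernhollow=27 Greywater=16 → close Fernhollow (overflow 14)
  27÷3 = 9 each, +1 to first 0
Round 5: Cedarfen=26 Dunmere=28 Greywater=25 → close Cedarfen (overflow 18)
  26÷2 = 13 each, +1 to first 0
Round 6: Dunmere=41 Greywater=38 → close Greywater (overflow 30)
  38÷1 = 38 each, +1 to first 0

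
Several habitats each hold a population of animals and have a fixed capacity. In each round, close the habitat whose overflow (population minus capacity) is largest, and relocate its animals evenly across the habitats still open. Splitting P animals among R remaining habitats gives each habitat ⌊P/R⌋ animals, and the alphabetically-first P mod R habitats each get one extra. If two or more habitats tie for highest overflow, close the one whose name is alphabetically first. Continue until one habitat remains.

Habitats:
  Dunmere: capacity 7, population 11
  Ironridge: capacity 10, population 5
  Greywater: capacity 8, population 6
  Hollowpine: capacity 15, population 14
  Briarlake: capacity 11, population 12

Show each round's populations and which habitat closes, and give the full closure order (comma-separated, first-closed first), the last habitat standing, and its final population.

Closure order: Dunmere, Briarlake, Hollowpine, Greywater
Last habitat: Ironridge with 48 animals

Round 1: Briarlake=12 Dunmere=11 Greywater=6 Hollowpine=14 Ironridge=5 → close Dunmere (overflow 4)
  11÷4 = 2 each, +1 to first 3
Round 2: Briarlake=15 Greywater=9 Hollowpine=17 Ironridge=7 → close Briarlake (overflow 4)
  15÷3 = 5 each, +1 to first 0
Round 3: Greywater=14 Hollowpine=22 Ironridge=12 → close Hollowpine (overflow 7)
  22÷2 = 11 each, +1 to first 0
Round 4: Greywater=25 Ironridge=23 → close Greywater (overflow 17)
  25÷1 = 25 each, +1 to first 0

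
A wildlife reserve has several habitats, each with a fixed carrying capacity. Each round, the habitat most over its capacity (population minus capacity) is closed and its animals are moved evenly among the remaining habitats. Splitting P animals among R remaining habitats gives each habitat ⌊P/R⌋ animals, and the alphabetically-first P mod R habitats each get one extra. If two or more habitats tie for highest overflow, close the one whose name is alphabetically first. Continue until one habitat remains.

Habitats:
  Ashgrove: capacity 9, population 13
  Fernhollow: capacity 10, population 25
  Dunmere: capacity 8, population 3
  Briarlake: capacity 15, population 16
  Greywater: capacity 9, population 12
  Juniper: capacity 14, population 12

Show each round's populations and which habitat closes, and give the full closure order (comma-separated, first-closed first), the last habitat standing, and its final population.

Round 1: Ashgrove=13 Briarlake=16 Dunmere=3 Fernhollow=25 Greywater=12 Juniper=12 → close Fernhollow (overflow 15)
  25÷5 = 5 each, +1 to first 0
Round 2: Ashgrove=18 Briarlake=21 Dunmere=8 Greywater=17 Juniper=17 → close Ashgrove (overflow 9)
  18÷4 = 4 each, +1 to first 2
Round 3: Briarlake=26 Dunmere=13 Greywater=21 Juniper=21 → close Greywater (overflow 12)
  21÷3 = 7 each, +1 to first 0
Round 4: Briarlake=33 Dunmere=20 Juniper=28 → close Briarlake (overflow 18)
  33÷2 = 16 each, +1 to first 1
Round 5: Dunmere=37 Juniper=44 → close Juniper (overflow 30)
  44÷1 = 44 each, +1 to first 0

Closure order: Fernhollow, Ashgrove, Greywater, Briarlake, Juniper
Last habitat: Dunmere with 81 animals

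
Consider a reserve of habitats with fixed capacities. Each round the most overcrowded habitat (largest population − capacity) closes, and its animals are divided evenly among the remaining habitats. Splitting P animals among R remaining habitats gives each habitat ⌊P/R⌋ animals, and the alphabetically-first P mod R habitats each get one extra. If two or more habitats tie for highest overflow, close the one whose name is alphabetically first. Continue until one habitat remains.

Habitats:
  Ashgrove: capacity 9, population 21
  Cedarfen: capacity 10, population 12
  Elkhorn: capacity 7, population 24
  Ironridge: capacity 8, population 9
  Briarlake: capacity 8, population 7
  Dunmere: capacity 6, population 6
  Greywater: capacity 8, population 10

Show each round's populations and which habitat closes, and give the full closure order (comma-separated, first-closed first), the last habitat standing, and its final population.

Closure order: Elkhorn, Ashgrove, Cedarfen, Greywater, Ironridge, Briarlake
Last habitat: Dunmere with 89 animals

Round 1: Ashgrove=21 Briarlake=7 Cedarfen=12 Dunmere=6 Elkhorn=24 Greywater=10 Ironridge=9 → close Elkhorn (overflow 17)
  24÷6 = 4 each, +1 to first 0
Round 2: Ashgrove=25 Briarlake=11 Cedarfen=16 Dunmere=10 Greywater=14 Ironridge=13 → close Ashgrove (overflow 16)
  25÷5 = 5 each, +1 to first 0
Round 3: Briarlake=16 Cedarfen=21 Dunmere=15 Greywater=19 Ironridge=18 → close Cedarfen (overflow 11)
  21÷4 = 5 each, +1 to first 1
Round 4: Briarlake=22 Dunmere=20 Greywater=24 Ironridge=23 → close Greywater (overflow 16)
  24÷3 = 8 each, +1 to first 0
Round 5: Briarlake=30 Dunmere=28 Ironridge=31 → close Ironridge (overflow 23)
  31÷2 = 15 each, +1 to first 1
Round 6: Briarlake=46 Dunmere=43 → close Briarlake (overflow 38)
  46÷1 = 46 each, +1 to first 0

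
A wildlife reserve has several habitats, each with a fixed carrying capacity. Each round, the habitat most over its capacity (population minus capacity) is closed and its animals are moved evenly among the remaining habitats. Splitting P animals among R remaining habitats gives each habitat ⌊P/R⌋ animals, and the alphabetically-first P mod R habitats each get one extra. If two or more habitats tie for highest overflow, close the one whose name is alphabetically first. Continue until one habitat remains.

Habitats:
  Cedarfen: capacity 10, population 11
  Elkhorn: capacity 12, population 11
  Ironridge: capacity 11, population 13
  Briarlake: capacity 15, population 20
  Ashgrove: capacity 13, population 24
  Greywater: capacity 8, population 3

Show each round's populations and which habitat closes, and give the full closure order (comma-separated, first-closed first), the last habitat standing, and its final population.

Round 1: Ashgrove=24 Briarlake=20 Cedarfen=11 Elkhorn=11 Greywater=3 Ironridge=13 → close Ashgrove (overflow 11)
  24÷5 = 4 each, +1 to first 4
Round 2: Briarlake=25 Cedarfen=16 Elkhorn=16 Greywater=8 Ironridge=17 → close Briarlake (overflow 10)
  25÷4 = 6 each, +1 to first 1
Round 3: Cedarfen=23 Elkhorn=22 Greywater=14 Ironridge=23 → close Cedarfen (overflow 13)
  23÷3 = 7 each, +1 to first 2
Round 4: Elkhorn=30 Greywater=22 Ironridge=30 → close Ironridge (overflow 19)
  30÷2 = 15 each, +1 to first 0
Round 5: Elkhorn=45 Greywater=37 → close Elkhorn (overflow 33)
  45÷1 = 45 each, +1 to first 0

Closure order: Ashgrove, Briarlake, Cedarfen, Ironridge, Elkhorn
Last habitat: Greywater with 82 animals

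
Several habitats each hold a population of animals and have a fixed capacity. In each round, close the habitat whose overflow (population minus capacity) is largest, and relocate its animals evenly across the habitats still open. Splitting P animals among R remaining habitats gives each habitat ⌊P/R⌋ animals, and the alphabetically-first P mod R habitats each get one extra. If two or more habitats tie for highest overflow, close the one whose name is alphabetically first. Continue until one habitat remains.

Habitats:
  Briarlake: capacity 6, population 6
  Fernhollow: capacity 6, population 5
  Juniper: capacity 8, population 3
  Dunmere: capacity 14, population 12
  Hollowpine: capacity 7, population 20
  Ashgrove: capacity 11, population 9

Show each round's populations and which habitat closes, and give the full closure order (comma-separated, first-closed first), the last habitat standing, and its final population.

Round 1: Ashgrove=9 Briarlake=6 Dunmere=12 Fernhollow=5 Hollowpine=20 Juniper=3 → close Hollowpine (overflow 13)
  20÷5 = 4 each, +1 to first 0
Round 2: Ashgrove=13 Briarlake=10 Dunmere=16 Fernhollow=9 Juniper=7 → close Briarlake (overflow 4)
  10÷4 = 2 each, +1 to first 2
Round 3: Ashgrove=16 Dunmere=19 Fernhollow=11 Juniper=9 → close Ashgrove (overflow 5)
  16÷3 = 5 each, +1 to first 1
Round 4: Dunmere=25 Fernhollow=16 Juniper=14 → close Dunmere (overflow 11)
  25÷2 = 12 each, +1 to first 1
Round 5: Fernhollow=29 Juniper=26 → close Fernhollow (overflow 23)
  29÷1 = 29 each, +1 to first 0

Closure order: Hollowpine, Briarlake, Ashgrove, Dunmere, Fernhollow
Last habitat: Juniper with 55 animals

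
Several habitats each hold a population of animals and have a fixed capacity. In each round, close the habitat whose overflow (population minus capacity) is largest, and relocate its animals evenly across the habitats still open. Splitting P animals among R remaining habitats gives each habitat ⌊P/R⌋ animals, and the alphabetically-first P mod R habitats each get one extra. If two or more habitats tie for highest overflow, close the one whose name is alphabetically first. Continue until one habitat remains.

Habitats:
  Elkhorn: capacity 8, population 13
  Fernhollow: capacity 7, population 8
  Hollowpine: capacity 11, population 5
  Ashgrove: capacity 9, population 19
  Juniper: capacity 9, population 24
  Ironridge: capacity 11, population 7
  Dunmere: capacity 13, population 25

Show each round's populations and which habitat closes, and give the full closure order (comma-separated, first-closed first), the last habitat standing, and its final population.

Round 1: Ashgrove=19 Dunmere=25 Elkhorn=13 Fernhollow=8 Hollowpine=5 Ironridge=7 Juniper=24 → close Juniper (overflow 15)
  24÷6 = 4 each, +1 to first 0
Round 2: Ashgrove=23 Dunmere=29 Elkhorn=17 Fernhollow=12 Hollowpine=9 Ironridge=11 → close Dunmere (overflow 16)
  29÷5 = 5 each, +1 to first 4
Round 3: Ashgrove=29 Elkhorn=23 Fernhollow=18 Hollowpine=15 Ironridge=16 → close Ashgrove (overflow 20)
  29÷4 = 7 each, +1 to first 1
Round 4: Elkhorn=31 Fernhollow=25 Hollowpine=22 Ironridge=23 → close Elkhorn (overflow 23)
  31÷3 = 10 each, +1 to first 1
Round 5: Fernhollow=36 Hollowpine=32 Ironridge=33 → close Fernhollow (overflow 29)
  36÷2 = 18 each, +1 to first 0
Round 6: Hollowpine=50 Ironridge=51 → close Ironridge (overflow 40)
  51÷1 = 51 each, +1 to first 0

Closure order: Juniper, Dunmere, Ashgrove, Elkhorn, Fernhollow, Ironridge
Last habitat: Hollowpine with 101 animals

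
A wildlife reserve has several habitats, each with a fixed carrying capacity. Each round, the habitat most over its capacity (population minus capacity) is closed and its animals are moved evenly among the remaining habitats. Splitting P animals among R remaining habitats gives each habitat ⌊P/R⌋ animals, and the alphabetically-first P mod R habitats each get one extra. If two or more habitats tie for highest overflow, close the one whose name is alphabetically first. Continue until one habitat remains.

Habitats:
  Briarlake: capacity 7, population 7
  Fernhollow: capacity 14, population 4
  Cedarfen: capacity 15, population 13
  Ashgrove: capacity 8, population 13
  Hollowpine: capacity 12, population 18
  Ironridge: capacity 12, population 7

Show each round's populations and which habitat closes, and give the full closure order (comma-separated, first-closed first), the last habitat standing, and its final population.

Round 1: Ashgrove=13 Briarlake=7 Cedarfen=13 Fernhollow=4 Hollowpine=18 Ironridge=7 → close Hollowpine (overflow 6)
  18÷5 = 3 each, +1 to first 3
Round 2: Ashgrove=17 Briarlake=11 Cedarfen=17 Fernhollow=7 Ironridge=10 → close Ashgrove (overflow 9)
  17÷4 = 4 each, +1 to first 1
Round 3: Briarlake=16 Cedarfen=21 Fernhollow=11 Ironridge=14 → close Briarlake (overflow 9)
  16÷3 = 5 each, +1 to first 1
Round 4: Cedarfen=27 Fernhollow=16 Ironridge=19 → close Cedarfen (overflow 12)
  27÷2 = 13 each, +1 to first 1
Round 5: Fernhollow=30 Ironridge=32 → close Ironridge (overflow 20)
  32÷1 = 32 each, +1 to first 0

Closure order: Hollowpine, Ashgrove, Briarlake, Cedarfen, Ironridge
Last habitat: Fernhollow with 62 animals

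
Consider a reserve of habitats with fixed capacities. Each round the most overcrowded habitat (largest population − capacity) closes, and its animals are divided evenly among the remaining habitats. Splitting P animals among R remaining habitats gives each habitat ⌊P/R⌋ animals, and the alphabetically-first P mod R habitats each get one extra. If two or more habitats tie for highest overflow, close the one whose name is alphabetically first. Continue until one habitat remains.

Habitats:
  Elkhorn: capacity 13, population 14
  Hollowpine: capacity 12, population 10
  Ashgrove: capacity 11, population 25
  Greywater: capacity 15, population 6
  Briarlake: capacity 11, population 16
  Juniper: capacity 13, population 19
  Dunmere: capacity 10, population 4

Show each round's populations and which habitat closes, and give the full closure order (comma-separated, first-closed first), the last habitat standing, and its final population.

Round 1: Ashgrove=25 Briarlake=16 Dunmere=4 Elkhorn=14 Greywater=6 Hollowpine=10 Juniper=19 → close Ashgrove (overflow 14)
  25÷6 = 4 each, +1 to first 1
Round 2: Briarlake=21 Dunmere=8 Elkhorn=18 Greywater=10 Hollowpine=14 Juniper=23 → close Briarlake (overflow 10)
  21÷5 = 4 each, +1 to first 1
Round 3: Dunmere=13 Elkhorn=22 Greywater=14 Hollowpine=18 Juniper=27 → close Juniper (overflow 14)
  27÷4 = 6 each, +1 to first 3
Round 4: Dunmere=20 Elkhorn=29 Greywater=21 Hollowpine=24 → close Elkhorn (overflow 16)
  29÷3 = 9 each, +1 to first 2
Round 5: Dunmere=30 Greywater=31 Hollowpine=33 → close Hollowpine (overflow 21)
  33÷2 = 16 each, +1 to first 1
Round 6: Dunmere=47 Greywater=47 → close Dunmere (overflow 37)
  47÷1 = 47 each, +1 to first 0

Closure order: Ashgrove, Briarlake, Juniper, Elkhorn, Hollowpine, Dunmere
Last habitat: Greywater with 94 animals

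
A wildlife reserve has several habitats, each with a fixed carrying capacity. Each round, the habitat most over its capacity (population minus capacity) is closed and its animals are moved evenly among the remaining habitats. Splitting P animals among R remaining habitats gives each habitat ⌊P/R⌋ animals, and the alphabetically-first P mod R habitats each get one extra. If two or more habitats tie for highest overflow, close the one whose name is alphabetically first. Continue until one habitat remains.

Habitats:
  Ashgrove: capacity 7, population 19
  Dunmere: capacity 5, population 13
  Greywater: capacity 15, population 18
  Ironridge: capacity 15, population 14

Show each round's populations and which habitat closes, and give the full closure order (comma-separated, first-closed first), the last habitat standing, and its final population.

Round 1: Ashgrove=19 Dunmere=13 Greywater=18 Ironridge=14 → close Ashgrove (overflow 12)
  19÷3 = 6 each, +1 to first 1
Round 2: Dunmere=20 Greywater=24 Ironridge=20 → close Dunmere (overflow 15)
  20÷2 = 10 each, +1 to first 0
Round 3: Greywater=34 Ironridge=30 → close Greywater (overflow 19)
  34÷1 = 34 each, +1 to first 0

Closure order: Ashgrove, Dunmere, Greywater
Last habitat: Ironridge with 64 animals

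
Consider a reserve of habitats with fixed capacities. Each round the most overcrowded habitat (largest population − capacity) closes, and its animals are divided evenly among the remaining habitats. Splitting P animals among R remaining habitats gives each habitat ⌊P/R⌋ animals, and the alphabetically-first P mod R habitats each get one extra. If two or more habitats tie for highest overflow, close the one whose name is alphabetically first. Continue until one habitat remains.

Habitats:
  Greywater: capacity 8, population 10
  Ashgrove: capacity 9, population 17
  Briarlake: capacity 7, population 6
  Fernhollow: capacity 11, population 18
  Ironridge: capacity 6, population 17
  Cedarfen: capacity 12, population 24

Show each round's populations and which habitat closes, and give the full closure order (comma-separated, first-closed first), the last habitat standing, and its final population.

Round 1: Ashgrove=17 Briarlake=6 Cedarfen=24 Fernhollow=18 Greywater=10 Ironridge=17 → close Cedarfen (overflow 12)
  24÷5 = 4 each, +1 to first 4
Round 2: Ashgrove=22 Briarlake=11 Fernhollow=23 Greywater=15 Ironridge=21 → close Ironridge (overflow 15)
  21÷4 = 5 each, +1 to first 1
Round 3: Ashgrove=28 Briarlake=16 Fernhollow=28 Greywater=20 → close Ashgrove (overflow 19)
  28÷3 = 9 each, +1 to first 1
Round 4: Briarlake=26 Fernhollow=37 Greywater=29 → close Fernhollow (overflow 26)
  37÷2 = 18 each, +1 to first 1
Round 5: Briarlake=45 Greywater=47 → close Greywater (overflow 39)
  47÷1 = 47 each, +1 to first 0

Closure order: Cedarfen, Ironridge, Ashgrove, Fernhollow, Greywater
Last habitat: Briarlake with 92 animals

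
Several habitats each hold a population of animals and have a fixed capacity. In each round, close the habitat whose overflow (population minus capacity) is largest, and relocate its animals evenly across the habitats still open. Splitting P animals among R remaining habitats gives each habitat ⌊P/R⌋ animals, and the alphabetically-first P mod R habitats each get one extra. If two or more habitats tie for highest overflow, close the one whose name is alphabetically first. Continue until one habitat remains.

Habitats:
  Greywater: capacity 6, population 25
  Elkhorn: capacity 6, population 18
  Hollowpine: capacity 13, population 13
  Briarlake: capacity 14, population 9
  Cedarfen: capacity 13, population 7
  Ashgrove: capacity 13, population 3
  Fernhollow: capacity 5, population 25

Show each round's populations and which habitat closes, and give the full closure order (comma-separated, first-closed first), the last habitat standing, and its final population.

Round 1: Ashgrove=3 Briarlake=9 Cedarfen=7 Elkhorn=18 Fernhollow=25 Greywater=25 Hollowpine=13 → close Fernhollow (overflow 20)
  25÷6 = 4 each, +1 to first 1
Round 2: Ashgrove=8 Briarlake=13 Cedarfen=11 Elkhorn=22 Greywater=29 Hollowpine=17 → close Greywater (overflow 23)
  29÷5 = 5 each, +1 to first 4
Round 3: Ashgrove=14 Briarlake=19 Cedarfen=17 Elkhorn=28 Hollowpine=22 → close Elkhorn (overflow 22)
  28÷4 = 7 each, +1 to first 0
Round 4: Ashgrove=21 Briarlake=26 Cedarfen=24 Hollowpine=29 → close Hollowpine (overflow 16)
  29÷3 = 9 each, +1 to first 2
Round 5: Ashgrove=31 Briarlake=36 Cedarfen=33 → close Briarlake (overflow 22)
  36÷2 = 18 each, +1 to first 0
Round 6: Ashgrove=49 Cedarfen=51 → close Cedarfen (overflow 38)
  51÷1 = 51 each, +1 to first 0

Closure order: Fernhollow, Greywater, Elkhorn, Hollowpine, Briarlake, Cedarfen
Last habitat: Ashgrove with 100 animals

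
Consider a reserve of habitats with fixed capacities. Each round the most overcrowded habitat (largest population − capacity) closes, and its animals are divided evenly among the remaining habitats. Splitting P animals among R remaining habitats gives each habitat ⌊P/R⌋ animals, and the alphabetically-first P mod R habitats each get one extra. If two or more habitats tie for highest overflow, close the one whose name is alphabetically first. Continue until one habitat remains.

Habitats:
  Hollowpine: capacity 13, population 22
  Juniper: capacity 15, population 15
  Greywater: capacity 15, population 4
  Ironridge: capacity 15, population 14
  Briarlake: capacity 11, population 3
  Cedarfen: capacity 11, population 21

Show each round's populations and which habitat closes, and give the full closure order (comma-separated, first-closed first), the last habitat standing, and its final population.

Round 1: Briarlake=3 Cedarfen=21 Greywater=4 Hollowpine=22 Ironridge=14 Juniper=15 → close Cedarfen (overflow 10)
  21÷5 = 4 each, +1 to first 1
Round 2: Briarlake=8 Greywater=8 Hollowpine=26 Ironridge=18 Juniper=19 → close Hollowpine (overflow 13)
  26÷4 = 6 each, +1 to first 2
Round 3: Briarlake=15 Greywater=15 Ironridge=24 Juniper=25 → close Juniper (overflow 10)
  25÷3 = 8 each, +1 to first 1
Round 4: Briarlake=24 Greywater=23 Ironridge=32 → close Ironridge (overflow 17)
  32÷2 = 16 each, +1 to first 0
Round 5: Briarlake=40 Greywater=39 → close Briarlake (overflow 29)
  40÷1 = 40 each, +1 to first 0

Closure order: Cedarfen, Hollowpine, Juniper, Ironridge, Briarlake
Last habitat: Greywater with 79 animals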